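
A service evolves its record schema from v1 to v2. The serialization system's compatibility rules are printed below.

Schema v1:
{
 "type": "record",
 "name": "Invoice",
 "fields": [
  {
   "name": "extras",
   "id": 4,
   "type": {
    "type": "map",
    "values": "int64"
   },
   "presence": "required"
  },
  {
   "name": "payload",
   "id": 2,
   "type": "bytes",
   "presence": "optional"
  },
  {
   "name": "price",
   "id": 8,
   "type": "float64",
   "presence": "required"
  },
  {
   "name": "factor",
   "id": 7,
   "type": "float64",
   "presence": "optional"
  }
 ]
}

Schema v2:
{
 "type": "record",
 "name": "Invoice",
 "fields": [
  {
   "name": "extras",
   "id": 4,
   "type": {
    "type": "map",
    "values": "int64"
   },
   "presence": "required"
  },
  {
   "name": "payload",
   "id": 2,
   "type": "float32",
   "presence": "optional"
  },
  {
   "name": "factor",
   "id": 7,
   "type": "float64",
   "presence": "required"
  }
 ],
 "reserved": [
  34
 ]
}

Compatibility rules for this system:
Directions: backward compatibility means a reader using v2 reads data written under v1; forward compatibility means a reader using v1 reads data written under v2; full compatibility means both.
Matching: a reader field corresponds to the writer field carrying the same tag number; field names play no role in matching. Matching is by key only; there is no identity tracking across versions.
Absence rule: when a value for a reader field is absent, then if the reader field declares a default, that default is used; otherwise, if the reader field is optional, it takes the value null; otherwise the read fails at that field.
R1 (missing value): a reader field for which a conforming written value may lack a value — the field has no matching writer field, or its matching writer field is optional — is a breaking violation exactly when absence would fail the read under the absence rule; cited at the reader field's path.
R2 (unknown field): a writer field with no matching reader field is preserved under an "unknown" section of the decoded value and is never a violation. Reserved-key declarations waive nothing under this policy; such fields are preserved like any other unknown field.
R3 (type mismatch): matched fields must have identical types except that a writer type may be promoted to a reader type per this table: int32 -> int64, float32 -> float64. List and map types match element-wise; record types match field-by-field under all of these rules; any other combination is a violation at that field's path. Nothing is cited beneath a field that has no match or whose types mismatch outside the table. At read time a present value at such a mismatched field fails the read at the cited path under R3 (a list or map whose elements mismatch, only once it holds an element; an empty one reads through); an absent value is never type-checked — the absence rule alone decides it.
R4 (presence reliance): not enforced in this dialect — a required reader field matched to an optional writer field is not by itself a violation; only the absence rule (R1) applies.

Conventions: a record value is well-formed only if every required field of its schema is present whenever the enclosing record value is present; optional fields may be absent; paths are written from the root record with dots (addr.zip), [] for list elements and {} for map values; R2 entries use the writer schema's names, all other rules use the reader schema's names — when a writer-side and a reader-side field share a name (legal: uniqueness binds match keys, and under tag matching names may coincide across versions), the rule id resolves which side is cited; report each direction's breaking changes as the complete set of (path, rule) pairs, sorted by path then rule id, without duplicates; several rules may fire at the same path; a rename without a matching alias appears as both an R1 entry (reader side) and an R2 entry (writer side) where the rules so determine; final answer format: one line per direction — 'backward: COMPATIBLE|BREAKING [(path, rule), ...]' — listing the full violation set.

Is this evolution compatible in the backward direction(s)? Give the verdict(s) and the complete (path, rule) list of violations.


backward: BREAKING [(factor, R1), (payload, R3)]

in Invoice below, arrows point writer -> reader
backward pass over Invoice, reader schema v2, writer schema v1:
  extras: map<string, int64> -> map<string, int64>, writer required; from extras
  payload: bytes -> float32, writer optional; from payload
  factor: float64 -> float64, writer optional; from factor
  writer field price has no reader counterpart
  rule R1 violated at factor
  rule R3 violated at payload
  => backward: BREAKING (2)
ruling out the remaining Invoice differences:
  removed field price from record Invoice -> its effect on Invoice is confined to the forward direction, not asked


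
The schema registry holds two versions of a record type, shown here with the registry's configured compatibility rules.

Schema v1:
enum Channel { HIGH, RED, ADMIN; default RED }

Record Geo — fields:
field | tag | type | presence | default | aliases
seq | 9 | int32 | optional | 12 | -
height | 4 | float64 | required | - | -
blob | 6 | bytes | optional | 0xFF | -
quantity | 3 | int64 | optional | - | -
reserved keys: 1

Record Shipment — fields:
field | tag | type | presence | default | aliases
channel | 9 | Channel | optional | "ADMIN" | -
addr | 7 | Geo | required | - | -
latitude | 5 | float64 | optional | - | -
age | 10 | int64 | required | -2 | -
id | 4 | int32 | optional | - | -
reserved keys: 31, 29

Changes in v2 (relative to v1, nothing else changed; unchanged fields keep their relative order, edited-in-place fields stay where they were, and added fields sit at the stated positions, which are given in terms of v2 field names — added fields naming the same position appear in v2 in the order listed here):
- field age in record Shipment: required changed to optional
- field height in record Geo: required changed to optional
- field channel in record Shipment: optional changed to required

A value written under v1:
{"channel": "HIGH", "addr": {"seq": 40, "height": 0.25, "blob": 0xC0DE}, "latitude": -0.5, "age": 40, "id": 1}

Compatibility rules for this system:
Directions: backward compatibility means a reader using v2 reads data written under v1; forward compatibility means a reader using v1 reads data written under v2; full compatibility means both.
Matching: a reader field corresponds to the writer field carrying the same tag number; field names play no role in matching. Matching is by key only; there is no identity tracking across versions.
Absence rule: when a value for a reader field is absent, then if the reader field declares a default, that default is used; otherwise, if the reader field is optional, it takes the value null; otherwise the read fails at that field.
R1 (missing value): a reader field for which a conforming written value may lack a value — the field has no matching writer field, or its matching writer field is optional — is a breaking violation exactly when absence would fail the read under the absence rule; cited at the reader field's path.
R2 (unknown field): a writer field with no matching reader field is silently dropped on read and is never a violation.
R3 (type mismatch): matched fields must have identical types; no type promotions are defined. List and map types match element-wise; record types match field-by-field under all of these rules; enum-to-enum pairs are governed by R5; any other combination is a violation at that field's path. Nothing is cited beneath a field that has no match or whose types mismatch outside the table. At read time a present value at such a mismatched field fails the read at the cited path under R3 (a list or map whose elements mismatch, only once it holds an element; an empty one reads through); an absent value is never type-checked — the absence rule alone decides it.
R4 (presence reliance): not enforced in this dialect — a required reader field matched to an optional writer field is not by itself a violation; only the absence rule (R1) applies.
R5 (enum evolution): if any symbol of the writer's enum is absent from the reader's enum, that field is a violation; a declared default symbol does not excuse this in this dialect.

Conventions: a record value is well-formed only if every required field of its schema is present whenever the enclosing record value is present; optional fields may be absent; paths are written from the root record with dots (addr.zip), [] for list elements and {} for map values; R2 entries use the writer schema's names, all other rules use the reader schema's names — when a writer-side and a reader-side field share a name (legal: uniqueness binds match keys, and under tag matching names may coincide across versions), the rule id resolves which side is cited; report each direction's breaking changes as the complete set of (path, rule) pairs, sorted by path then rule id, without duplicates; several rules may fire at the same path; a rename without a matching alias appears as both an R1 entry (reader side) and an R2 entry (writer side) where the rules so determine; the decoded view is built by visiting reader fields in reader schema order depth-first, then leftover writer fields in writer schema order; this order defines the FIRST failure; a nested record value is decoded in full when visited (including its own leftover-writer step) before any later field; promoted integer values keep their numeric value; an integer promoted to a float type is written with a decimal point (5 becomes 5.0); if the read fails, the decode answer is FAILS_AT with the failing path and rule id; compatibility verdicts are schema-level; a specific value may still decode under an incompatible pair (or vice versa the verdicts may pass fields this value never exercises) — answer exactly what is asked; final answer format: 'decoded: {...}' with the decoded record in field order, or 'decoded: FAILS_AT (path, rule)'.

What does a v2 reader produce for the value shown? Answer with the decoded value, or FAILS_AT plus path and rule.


the writer's type comes first in each Shipment pair
migrating the Shipment value to v2:
  channel := "HIGH"
  addr.seq := 40
  addr.height := 0.25
  addr.blob := 0xC0DE
  addr.quantity := null (not supplied -> null)
  latitude := -0.5
  age := 40
  id := 1
  => decoded: {"channel": "HIGH", "addr": {"seq": 40, "height": 0.25, "blob": 0xC0DE, "quantity": null}, "latitude": -0.5, "age": 40, "id": 1}
diffs on Shipment not affecting the asked answer:
  field age in record Shipment: required changed to optional -> fires no rule on Shipment under this dialect and leaves the result unchanged
  field height in record Geo: required changed to optional -> shifts the Shipment verdicts, not this decode
  field channel in record Shipment: optional changed to required -> fires no rule on Shipment under this dialect and leaves the result unchanged

decoded: {"channel": "HIGH", "addr": {"seq": 40, "height": 0.25, "blob": 0xC0DE, "quantity": null}, "latitude": -0.5, "age": 40, "id": 1}


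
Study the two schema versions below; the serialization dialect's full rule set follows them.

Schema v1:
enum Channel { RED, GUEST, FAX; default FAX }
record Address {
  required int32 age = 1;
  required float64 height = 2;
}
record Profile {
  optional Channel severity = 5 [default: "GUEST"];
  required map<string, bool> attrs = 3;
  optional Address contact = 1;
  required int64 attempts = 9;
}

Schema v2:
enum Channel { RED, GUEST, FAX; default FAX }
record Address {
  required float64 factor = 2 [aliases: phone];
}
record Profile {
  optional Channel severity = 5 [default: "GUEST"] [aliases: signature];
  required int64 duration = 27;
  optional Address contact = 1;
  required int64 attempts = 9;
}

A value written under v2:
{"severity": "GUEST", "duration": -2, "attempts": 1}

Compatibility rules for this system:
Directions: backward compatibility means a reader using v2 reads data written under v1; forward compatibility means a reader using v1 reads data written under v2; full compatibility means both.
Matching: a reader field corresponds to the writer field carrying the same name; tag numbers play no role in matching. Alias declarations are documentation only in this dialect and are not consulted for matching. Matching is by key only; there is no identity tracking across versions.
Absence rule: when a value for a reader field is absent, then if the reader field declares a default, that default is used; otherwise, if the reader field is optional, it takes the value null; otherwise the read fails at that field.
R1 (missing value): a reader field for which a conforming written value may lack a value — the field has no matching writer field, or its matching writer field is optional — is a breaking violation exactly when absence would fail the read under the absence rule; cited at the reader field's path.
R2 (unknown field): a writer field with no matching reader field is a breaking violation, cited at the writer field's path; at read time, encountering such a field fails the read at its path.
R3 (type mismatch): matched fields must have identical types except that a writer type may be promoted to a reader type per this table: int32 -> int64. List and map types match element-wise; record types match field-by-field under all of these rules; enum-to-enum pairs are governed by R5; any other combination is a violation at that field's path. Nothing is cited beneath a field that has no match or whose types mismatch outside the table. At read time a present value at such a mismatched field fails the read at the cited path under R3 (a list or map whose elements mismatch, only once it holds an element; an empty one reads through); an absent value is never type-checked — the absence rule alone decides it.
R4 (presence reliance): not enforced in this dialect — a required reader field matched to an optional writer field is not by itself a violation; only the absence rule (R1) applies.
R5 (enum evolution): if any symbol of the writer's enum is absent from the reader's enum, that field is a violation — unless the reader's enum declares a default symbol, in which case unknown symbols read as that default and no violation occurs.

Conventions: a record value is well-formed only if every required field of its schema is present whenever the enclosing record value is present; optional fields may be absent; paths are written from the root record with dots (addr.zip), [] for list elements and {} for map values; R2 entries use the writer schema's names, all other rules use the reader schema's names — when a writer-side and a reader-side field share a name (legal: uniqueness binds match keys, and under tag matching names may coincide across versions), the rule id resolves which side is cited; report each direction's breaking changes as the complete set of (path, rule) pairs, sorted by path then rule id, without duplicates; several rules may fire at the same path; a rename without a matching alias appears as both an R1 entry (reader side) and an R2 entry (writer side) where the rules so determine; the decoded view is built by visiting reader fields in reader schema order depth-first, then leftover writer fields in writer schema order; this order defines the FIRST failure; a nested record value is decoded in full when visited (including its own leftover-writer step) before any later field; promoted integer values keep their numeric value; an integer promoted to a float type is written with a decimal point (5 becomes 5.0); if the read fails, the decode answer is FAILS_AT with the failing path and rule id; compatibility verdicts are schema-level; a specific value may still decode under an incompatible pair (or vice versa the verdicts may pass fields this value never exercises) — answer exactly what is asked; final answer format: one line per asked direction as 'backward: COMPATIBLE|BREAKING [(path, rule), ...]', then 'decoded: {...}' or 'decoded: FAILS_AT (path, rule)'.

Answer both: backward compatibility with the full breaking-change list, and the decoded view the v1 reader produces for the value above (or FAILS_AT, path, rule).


backward: BREAKING [(attrs, R2), (contact.age, R2), (contact.factor, R1), (contact.height, R2), (duration, R1)]; decoded: FAILS_AT (attrs, R1)

in Profile below, arrows point writer -> reader
backward on Profile — v2 reading data written by v1:
  severity <- severity (Channel -> Channel, writer optional)
  duration: no writer match
  contact <- contact (Address -> Address, writer optional)
  attempts <- attempts (int64 -> int64, writer required)
  attrs (writer side), unknown to reader
  contact.factor: no writer match
  contact.age (writer side), unknown to reader
  contact.height (writer side), unknown to reader
  rule R2 violated at attrs
  rule R2 violated at contact.age
  rule R1 violated at contact.factor
  rule R2 violated at contact.height
  rule R1 violated at duration
  => 5 violation(s): backward is BREAKING for Profile
decode (reader v1):
  severity := "GUEST"
  read fails at attrs under R1 (no fill)
  => FAILS_AT (attrs, R1)


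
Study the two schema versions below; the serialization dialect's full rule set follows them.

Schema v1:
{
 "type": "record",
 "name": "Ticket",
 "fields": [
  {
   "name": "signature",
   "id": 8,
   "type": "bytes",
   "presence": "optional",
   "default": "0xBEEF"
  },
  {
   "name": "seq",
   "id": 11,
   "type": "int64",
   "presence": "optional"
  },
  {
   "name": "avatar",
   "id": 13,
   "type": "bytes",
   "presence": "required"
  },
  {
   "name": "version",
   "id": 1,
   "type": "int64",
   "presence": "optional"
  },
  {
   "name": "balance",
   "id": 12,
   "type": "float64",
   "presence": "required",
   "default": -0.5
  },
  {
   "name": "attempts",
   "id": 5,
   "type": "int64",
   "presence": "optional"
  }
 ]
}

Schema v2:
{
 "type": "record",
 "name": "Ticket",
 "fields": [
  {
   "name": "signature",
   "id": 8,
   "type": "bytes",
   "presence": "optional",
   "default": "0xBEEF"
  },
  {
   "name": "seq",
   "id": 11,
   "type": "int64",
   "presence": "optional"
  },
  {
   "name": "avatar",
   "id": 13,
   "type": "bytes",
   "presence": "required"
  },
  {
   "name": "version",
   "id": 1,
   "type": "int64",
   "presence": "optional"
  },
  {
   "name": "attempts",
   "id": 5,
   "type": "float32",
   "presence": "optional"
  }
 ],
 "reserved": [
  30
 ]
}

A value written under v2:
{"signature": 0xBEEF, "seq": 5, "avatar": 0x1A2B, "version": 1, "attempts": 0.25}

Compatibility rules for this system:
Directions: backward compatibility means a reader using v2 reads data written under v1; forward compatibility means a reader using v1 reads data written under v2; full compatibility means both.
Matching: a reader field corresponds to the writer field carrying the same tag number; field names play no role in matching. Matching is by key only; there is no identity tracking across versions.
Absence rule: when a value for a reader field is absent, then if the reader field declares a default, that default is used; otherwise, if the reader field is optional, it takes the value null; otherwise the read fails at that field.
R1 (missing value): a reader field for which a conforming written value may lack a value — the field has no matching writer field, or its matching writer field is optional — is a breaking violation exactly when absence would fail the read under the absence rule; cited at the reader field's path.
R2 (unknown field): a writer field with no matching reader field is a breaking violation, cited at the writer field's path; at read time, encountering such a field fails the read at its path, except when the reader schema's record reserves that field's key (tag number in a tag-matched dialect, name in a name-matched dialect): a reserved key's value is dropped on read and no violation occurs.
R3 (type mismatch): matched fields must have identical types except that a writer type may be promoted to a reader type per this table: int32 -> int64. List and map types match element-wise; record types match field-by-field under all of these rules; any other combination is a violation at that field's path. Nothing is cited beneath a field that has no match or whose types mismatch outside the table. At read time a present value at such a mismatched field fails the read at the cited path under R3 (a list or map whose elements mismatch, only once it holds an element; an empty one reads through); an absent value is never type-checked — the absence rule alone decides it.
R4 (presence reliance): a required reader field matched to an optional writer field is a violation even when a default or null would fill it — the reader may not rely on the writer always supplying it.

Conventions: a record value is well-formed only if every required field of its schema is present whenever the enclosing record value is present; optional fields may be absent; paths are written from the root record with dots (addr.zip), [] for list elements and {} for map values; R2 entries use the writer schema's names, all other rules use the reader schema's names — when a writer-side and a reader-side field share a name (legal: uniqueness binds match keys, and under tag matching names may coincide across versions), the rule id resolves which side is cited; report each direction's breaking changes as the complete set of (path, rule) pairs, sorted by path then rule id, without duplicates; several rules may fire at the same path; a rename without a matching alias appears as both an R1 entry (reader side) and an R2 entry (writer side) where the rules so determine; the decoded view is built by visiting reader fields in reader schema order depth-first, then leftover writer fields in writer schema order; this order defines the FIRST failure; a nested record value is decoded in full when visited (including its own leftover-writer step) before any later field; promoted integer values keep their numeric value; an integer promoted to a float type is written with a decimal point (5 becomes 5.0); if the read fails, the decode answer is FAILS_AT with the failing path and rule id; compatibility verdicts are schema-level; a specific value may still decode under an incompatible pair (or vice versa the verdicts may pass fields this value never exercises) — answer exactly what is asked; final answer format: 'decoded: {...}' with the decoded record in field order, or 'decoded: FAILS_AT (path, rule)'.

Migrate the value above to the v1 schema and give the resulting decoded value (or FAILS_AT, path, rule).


each type pair in Ticket: writer, then reader
decode walk for Ticket under reader schema v1:
  signature := 0xBEEF
  seq := 5
  avatar := 0x1A2B
  version := 1
  balance := -0.5 (no value, default fills)
  read fails at attempts under R3
  => FAILS_AT (attempts, R3)
the other Ticket changes do not affect what is asked:
  removed field balance from record Ticket -> shifts the Ticket verdicts, not this decode

decoded: FAILS_AT (attempts, R3)


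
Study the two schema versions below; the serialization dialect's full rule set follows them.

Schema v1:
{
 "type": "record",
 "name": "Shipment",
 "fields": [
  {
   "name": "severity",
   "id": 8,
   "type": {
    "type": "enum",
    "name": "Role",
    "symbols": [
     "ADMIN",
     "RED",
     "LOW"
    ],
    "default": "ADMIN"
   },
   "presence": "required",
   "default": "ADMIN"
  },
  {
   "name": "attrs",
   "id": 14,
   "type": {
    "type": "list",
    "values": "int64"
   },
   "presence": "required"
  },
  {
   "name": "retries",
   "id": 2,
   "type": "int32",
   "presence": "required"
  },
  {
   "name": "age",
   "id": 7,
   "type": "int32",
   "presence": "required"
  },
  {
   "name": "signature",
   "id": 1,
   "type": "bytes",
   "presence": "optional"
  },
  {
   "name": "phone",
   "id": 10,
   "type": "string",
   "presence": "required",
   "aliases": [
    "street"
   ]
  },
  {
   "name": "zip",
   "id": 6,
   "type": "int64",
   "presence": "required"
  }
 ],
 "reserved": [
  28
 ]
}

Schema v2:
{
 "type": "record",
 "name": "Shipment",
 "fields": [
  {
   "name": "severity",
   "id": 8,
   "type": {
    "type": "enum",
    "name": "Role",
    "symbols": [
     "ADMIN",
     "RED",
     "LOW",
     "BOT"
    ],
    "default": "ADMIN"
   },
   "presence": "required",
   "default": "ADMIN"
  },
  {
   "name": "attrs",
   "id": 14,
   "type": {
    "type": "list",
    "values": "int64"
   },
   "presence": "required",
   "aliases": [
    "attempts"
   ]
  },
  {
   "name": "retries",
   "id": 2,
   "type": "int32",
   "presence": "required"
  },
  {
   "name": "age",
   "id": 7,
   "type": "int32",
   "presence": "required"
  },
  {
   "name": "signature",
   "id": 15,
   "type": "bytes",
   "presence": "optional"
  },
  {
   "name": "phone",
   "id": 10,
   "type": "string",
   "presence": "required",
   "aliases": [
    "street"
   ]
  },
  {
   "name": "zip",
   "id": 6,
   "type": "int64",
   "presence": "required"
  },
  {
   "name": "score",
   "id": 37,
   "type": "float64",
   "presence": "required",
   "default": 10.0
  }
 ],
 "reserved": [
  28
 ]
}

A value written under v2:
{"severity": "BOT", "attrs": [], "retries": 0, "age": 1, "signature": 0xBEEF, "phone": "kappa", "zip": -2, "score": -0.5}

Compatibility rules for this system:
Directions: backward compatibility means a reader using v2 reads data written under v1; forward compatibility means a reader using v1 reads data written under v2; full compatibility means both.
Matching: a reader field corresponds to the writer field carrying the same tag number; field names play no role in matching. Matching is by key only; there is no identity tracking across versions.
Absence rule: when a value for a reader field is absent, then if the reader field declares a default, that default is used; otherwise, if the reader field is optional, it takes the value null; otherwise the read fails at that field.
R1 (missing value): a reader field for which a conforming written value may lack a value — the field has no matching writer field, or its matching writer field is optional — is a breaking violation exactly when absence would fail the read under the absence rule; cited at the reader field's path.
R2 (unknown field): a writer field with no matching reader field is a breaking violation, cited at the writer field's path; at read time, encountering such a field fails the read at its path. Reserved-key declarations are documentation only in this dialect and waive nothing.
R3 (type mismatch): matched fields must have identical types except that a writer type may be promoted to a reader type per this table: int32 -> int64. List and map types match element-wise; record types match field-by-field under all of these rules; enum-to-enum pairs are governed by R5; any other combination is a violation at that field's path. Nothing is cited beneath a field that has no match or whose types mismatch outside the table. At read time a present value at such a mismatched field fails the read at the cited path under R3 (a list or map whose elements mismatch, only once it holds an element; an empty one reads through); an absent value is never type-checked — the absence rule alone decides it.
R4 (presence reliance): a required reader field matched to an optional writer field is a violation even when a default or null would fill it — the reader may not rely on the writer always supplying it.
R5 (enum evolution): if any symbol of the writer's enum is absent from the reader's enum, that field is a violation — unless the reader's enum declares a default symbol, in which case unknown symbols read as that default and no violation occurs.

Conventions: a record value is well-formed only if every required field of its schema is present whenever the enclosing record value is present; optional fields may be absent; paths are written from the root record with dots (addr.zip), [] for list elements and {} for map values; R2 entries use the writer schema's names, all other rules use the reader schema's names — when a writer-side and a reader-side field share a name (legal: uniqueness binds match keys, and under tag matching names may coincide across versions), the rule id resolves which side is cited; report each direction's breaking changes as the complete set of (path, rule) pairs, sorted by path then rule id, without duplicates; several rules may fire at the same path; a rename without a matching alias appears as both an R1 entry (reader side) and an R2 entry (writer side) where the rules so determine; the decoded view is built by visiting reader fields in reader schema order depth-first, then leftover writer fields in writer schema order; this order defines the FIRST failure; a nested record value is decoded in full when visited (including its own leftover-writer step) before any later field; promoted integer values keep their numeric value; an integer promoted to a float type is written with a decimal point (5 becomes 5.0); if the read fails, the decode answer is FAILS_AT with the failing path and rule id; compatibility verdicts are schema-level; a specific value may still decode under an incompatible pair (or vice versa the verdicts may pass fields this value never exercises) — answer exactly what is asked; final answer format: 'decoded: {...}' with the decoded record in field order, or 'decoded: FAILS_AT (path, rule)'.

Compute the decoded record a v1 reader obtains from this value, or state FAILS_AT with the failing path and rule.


decoded: FAILS_AT (signature, R2)

each type pair in Shipment: writer, then reader
decoding the Shipment value with the v1 reader:
  severity := "ADMIN" (symbol BOT -> reader default)
  attrs := []
  retries := 0
  age := 1
  signature := null (not supplied -> null)
  phone := "kappa"
  zip := -2
  read fails at signature under R2 (unknown field)
  => FAILS_AT (signature, R2)
checking off the Shipment differences that do not matter here:
  added field score to record Shipment: required float64, tag 37, default 10.0 (in v2 it sits last) -> shifts the Shipment verdicts, not this decode
  enum Role (field severity in record Shipment): symbol BOT added -> triggers nothing under the printed rules; the Shipment answer is the same either way


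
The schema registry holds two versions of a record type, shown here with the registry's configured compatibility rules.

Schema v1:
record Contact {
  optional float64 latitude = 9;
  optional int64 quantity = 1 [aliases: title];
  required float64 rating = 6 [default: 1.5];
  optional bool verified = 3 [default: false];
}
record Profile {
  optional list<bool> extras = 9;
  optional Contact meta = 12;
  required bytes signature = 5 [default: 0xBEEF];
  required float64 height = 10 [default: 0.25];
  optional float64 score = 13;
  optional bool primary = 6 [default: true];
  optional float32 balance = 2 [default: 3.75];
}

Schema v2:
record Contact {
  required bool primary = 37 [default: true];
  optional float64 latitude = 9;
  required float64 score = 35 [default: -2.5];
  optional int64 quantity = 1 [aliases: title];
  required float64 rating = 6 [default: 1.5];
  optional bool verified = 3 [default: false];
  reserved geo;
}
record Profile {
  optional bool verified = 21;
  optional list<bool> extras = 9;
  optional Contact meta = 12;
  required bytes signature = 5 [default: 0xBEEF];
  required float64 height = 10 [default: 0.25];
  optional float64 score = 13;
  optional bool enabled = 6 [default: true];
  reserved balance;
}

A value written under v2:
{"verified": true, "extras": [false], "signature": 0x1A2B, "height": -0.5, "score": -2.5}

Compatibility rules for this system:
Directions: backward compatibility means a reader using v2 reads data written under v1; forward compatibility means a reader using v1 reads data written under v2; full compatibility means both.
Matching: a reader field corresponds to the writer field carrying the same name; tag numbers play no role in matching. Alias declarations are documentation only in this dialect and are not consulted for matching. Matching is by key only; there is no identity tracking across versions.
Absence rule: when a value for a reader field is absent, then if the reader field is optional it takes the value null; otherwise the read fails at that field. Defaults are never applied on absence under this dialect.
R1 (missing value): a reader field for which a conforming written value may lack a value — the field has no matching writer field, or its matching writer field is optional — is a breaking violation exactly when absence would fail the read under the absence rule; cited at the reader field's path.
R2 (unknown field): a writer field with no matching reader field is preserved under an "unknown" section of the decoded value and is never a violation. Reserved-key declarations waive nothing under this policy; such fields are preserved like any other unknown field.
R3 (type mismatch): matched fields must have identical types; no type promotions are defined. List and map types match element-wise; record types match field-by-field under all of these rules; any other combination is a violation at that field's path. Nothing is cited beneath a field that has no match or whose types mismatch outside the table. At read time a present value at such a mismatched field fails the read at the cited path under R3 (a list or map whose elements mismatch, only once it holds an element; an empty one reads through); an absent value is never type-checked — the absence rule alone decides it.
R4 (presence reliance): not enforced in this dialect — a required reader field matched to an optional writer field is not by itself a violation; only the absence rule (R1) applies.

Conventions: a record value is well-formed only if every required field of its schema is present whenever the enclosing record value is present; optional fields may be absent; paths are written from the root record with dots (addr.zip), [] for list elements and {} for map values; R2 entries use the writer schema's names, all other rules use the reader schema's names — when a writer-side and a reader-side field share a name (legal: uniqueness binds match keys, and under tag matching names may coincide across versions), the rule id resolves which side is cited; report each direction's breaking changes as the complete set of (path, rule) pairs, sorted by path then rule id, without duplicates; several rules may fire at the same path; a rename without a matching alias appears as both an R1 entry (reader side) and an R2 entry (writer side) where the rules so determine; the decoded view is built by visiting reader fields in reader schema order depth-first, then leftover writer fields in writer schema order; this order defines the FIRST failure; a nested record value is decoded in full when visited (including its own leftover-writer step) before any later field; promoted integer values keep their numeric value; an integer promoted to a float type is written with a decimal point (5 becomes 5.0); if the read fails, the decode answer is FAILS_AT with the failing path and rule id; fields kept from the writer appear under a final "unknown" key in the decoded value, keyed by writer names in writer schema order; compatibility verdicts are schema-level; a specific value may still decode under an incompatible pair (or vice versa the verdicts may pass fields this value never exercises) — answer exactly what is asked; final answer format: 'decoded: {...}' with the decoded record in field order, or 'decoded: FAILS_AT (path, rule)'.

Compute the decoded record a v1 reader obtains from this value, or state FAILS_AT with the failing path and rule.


decoded: {"extras": [false], "meta": null, "signature": 0x1A2B, "height": -0.5, "score": -2.5, "primary": null, "balance": null, "unknown": {"verified": true}}

the writer's type comes first in each Profile pair
decode walk for Profile under reader schema v1:
  extras := [false]
  meta := null (absent, optional -> null)
  signature := 0x1A2B
  height := -0.5
  score := -2.5
  primary := null (absent, optional -> null)
  balance := null (absent, optional -> null)
  writer verified: kept under "unknown"
  => decoded: {"extras": [false], "meta": null, "signature": 0x1A2B, "height": -0.5, "score": -2.5, "primary": null, "balance": null, "unknown": {"verified": true}}
the rest of the Profile diff is inert for this question:
  added field primary to record Contact: required bool, tag 37, default true (in v2 it sits immediately before latitude) -> affects the rule determinations only; this particular Profile value decodes identically
  removed field balance from record Profile (its key "balance" joins the reserved list) -> fires no rule on Profile under this dialect and leaves the result unchanged
  renamed field primary to enabled in record Profile -> fires no rule on Profile under this dialect and leaves the result unchanged
  added field score to record Contact: required float64, tag 35, default -2.5 (in v2 it sits immediately before quantity) -> affects the rule determinations only; this particular Profile value decodes identically


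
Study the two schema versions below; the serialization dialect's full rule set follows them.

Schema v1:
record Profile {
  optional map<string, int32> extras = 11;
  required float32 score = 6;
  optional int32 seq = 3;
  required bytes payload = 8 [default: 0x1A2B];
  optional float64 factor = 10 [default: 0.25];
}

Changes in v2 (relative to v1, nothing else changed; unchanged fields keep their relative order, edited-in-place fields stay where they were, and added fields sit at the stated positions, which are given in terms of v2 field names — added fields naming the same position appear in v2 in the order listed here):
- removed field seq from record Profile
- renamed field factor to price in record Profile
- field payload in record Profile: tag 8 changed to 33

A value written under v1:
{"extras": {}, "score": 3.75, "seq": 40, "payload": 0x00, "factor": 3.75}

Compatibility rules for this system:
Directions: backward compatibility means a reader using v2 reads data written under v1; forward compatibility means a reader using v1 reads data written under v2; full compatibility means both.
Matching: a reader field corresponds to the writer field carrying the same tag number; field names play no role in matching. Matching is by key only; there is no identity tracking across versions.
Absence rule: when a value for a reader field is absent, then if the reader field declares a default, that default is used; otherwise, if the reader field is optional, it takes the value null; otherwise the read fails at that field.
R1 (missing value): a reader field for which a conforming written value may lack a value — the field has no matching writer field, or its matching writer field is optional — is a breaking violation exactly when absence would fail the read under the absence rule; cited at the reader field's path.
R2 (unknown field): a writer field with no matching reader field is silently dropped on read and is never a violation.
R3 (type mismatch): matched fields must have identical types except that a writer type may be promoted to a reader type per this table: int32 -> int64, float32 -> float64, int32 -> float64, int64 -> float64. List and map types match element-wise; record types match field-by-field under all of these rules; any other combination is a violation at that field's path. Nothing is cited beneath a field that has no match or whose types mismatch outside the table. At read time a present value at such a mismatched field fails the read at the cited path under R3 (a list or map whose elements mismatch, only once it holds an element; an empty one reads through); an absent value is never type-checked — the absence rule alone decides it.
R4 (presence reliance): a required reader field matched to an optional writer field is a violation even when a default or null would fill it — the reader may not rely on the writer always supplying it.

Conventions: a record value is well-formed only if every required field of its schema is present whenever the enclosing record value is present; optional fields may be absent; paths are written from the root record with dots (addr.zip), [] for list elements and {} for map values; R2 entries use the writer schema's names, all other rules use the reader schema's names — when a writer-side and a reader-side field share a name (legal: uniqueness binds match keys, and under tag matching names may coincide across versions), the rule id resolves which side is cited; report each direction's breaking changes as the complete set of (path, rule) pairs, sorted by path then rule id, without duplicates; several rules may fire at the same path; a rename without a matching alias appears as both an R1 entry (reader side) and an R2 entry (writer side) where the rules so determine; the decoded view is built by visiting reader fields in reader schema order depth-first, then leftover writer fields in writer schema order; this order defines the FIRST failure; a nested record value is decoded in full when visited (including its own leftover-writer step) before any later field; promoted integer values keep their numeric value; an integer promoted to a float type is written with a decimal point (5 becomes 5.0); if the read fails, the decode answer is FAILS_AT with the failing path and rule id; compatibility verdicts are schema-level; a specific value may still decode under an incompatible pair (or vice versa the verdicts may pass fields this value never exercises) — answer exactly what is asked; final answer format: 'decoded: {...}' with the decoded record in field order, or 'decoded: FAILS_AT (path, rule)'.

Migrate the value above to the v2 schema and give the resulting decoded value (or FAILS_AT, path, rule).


decoded: {"extras": {}, "score": 3.75, "payload": 0x1A2B, "price": 3.75}

in Profile below, arrows point writer -> reader
decoding the Profile value with the v2 reader:
  extras := {}
  score := 3.75
  payload := 0x1A2B (absent -> default)
  price := 3.75 (from writer factor)
  writer seq: unknown -> dropped
  writer payload: unknown -> dropped
  => decoded: {"extras": {}, "score": 3.75, "payload": 0x1A2B, "price": 3.75}
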